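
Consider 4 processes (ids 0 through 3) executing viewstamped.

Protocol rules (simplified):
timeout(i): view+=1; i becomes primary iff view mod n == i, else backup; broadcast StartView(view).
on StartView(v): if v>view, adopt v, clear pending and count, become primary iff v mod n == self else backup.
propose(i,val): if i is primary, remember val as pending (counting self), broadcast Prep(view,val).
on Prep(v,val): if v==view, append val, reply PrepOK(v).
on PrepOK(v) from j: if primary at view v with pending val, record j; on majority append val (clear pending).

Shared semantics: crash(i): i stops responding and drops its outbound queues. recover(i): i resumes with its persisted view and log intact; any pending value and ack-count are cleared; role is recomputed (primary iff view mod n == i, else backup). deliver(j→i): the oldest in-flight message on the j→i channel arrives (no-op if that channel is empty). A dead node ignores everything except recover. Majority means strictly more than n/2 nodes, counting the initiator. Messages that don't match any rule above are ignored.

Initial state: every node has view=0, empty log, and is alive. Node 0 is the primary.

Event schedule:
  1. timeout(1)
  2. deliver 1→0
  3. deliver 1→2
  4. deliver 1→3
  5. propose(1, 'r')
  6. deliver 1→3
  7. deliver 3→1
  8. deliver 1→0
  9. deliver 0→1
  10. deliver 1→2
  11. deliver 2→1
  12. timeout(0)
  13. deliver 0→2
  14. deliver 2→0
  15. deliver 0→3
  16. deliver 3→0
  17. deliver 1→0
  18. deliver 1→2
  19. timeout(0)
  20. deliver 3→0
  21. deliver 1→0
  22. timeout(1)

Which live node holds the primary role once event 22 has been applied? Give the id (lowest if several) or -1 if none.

1. timeout(1):  <1:prim v1 ->
2. deliver 1→0:  <0:back v1 ->
3. deliver 1→2:  <2:back v1 ->
4. deliver 1→3:  <3:back v1 ->
5. propose(1,'r'):  nop
6. deliver 1→3:  <3:back v1 r>
7. deliver 3→1:  nop
8. deliver 1→0:  <0:back v1 r>
9. deliver 0→1:  <1:prim v1 r>
10. deliver 1→2:  <2:back v1 r>
11. deliver 2→1:  nop
12. timeout(0):  <0:back v2 r>
13. deliver 0→2:  <2:prim v2 r>
14. deliver 2→0:  nop
15. deliver 0→3:  <3:back v2 r>
16. deliver 3→0:  nop
17. deliver 1→0:  nop
18. deliver 1→2:  nop
19. timeout(0):  <0:back v3 r>
20. deliver 3→0:  nop
21. deliver 1→0:  nop
22. timeout(1):  <1:back v2 r>

2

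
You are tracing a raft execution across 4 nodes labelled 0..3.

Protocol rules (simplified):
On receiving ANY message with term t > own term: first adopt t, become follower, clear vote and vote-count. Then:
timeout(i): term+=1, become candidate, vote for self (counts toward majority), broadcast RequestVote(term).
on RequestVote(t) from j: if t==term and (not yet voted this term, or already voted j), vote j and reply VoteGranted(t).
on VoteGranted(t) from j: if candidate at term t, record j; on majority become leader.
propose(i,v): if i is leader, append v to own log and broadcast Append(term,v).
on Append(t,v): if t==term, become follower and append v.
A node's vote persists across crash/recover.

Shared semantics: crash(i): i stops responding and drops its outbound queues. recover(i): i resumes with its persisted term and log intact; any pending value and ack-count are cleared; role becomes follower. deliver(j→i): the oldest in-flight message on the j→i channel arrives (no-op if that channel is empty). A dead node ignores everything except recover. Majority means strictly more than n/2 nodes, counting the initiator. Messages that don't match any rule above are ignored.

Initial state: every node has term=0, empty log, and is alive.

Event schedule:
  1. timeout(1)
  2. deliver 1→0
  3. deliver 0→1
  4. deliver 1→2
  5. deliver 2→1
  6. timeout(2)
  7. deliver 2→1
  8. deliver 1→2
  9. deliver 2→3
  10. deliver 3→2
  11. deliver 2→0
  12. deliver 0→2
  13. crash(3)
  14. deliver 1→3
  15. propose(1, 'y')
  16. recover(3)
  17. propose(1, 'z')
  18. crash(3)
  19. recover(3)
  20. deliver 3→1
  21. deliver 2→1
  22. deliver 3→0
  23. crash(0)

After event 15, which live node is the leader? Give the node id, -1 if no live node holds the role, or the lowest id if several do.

2

[1] timeout(1) → N1(cand t1 [-])
[2] deliver 1→0 → N0(foll t1 [-])
[3] deliver 0→1 → ∅
[4] deliver 1→2 → N2(foll t1 [-])
[5] deliver 2→1 → N1(lead t1 [-])
[6] timeout(2) → N2(cand t2 [-])
[7] deliver 2→1 → N1(foll t2 [-])
[8] deliver 1→2 → ∅
[9] deliver 2→3 → N3(foll t2 [-])
[10] deliver 3→2 → N2(lead t2 [-])
[11] deliver 2→0 → N0(foll t2 [-])
[12] deliver 0→2 → ∅
[13] crash(3) → N3(✗foll t2 [-])
[14] deliver 1→3 → ∅
[15] propose(1,'y') → ∅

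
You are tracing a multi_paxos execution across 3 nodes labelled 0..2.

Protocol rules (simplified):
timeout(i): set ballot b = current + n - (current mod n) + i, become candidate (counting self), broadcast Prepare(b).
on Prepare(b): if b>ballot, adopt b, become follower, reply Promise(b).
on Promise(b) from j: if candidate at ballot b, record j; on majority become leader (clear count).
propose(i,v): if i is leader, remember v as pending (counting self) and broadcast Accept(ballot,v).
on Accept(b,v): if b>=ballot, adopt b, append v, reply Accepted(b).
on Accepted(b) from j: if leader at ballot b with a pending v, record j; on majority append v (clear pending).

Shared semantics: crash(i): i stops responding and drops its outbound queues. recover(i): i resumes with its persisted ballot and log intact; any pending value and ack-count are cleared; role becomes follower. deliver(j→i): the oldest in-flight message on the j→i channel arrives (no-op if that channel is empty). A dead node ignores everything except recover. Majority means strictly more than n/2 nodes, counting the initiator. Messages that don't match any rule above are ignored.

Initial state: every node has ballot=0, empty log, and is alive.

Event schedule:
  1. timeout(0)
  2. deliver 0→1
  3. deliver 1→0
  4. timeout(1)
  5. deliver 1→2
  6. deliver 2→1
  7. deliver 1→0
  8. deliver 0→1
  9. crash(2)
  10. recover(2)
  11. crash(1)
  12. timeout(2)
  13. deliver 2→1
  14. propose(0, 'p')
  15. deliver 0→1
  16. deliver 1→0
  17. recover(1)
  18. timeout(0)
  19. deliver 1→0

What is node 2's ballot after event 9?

7

[1] timeout(0) → N0(cand b3 [-])
[2] deliver 0→1 → N1(foll b3 [-])
[3] deliver 1→0 → N0(lead b3 [-])
[4] timeout(1) → N1(cand b7 [-])
[5] deliver 1→2 → N2(foll b7 [-])
[6] deliver 2→1 → N1(lead b7 [-])
[7] deliver 1→0 → N0(foll b7 [-])
[8] deliver 0→1 → ∅
[9] crash(2) → N2(✗foll b7 [-])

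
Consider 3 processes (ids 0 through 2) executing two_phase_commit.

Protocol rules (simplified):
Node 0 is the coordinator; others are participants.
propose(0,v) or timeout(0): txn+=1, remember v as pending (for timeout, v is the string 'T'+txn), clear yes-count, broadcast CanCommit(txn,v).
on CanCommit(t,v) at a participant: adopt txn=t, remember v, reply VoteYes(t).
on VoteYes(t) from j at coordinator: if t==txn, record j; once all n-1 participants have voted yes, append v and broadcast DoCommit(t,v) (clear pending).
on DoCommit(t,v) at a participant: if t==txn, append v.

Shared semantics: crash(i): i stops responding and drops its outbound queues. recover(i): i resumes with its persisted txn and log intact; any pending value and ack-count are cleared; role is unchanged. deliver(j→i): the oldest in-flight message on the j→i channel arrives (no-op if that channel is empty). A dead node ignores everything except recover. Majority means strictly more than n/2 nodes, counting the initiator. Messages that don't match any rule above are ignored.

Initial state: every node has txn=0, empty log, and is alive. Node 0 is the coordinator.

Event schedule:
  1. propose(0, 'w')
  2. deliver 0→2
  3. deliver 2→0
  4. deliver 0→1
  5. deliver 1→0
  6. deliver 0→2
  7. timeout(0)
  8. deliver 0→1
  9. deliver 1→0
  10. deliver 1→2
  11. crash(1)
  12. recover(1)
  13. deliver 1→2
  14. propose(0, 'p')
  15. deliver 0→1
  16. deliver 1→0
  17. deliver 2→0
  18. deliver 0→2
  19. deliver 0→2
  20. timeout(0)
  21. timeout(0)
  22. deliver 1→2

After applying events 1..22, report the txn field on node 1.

2

1. propose(0,'w'):  <0:coor t1 ->
2. deliver 0→2:  <2:part t1 ->
3. deliver 2→0:  nop
4. deliver 0→1:  <1:part t1 ->
5. deliver 1→0:  <0:coor t1 w>
6. deliver 0→2:  <2:part t1 w>
7. timeout(0):  <0:coor t2 w>
8. deliver 0→1:  <1:part t1 w>
9. deliver 1→0:  nop
10. deliver 1→2:  nop
11. crash(1):  <1:✗part t1 w>
12. recover(1):  <1:part t1 w>
13. deliver 1→2:  nop
14. propose(0,'p'):  <0:coor t3 w>
15. deliver 0→1:  <1:part t2 w>
16. deliver 1→0:  nop
17. deliver 2→0:  nop
18. deliver 0→2:  <2:part t2 w>
19. deliver 0→2:  <2:part t3 w>
20. timeout(0):  <0:coor t4 w>
21. timeout(0):  <0:coor t5 w>
22. deliver 1→2:  nop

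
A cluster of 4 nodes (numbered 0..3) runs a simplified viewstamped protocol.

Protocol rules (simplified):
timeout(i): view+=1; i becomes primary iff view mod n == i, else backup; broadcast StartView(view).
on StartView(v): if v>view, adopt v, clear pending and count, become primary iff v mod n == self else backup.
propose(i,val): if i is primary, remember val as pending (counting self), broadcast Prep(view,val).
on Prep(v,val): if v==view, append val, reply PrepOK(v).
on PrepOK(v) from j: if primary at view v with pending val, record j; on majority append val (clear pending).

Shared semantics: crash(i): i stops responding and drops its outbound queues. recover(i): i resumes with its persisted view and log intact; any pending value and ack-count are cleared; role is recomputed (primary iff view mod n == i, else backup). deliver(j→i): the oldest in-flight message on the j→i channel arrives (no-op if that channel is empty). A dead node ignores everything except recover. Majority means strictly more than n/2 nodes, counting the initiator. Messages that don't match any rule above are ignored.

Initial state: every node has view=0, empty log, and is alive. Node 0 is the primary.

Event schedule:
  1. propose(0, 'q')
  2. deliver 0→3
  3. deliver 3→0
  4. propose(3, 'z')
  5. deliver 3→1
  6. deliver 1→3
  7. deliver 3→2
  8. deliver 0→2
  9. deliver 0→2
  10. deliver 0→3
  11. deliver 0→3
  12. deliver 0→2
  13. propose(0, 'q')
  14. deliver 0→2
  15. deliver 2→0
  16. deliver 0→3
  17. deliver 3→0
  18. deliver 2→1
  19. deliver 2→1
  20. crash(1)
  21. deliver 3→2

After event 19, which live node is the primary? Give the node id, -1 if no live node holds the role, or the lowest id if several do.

step 1 propose(0,'q'): —
step 2 deliver 0→3: 3={back,v=0,log=q}
step 3 deliver 3→0: —
step 4 propose(3,'z'): —
step 5 deliver 3→1: —
step 6 deliver 1→3: —
step 7 deliver 3→2: —
step 8 deliver 0→2: 2={back,v=0,log=q}
step 9 deliver 0→2: —
step 10 deliver 0→3: —
step 11 deliver 0→3: —
step 12 deliver 0→2: —
step 13 propose(0,'q'): —
step 14 deliver 0→2: 2={back,v=0,log=q,q}
step 15 deliver 2→0: —
step 16 deliver 0→3: 3={back,v=0,log=q,q}
step 17 deliver 3→0: 0={prim,v=0,log=q}
step 18 deliver 2→1: —
step 19 deliver 2→1: —

0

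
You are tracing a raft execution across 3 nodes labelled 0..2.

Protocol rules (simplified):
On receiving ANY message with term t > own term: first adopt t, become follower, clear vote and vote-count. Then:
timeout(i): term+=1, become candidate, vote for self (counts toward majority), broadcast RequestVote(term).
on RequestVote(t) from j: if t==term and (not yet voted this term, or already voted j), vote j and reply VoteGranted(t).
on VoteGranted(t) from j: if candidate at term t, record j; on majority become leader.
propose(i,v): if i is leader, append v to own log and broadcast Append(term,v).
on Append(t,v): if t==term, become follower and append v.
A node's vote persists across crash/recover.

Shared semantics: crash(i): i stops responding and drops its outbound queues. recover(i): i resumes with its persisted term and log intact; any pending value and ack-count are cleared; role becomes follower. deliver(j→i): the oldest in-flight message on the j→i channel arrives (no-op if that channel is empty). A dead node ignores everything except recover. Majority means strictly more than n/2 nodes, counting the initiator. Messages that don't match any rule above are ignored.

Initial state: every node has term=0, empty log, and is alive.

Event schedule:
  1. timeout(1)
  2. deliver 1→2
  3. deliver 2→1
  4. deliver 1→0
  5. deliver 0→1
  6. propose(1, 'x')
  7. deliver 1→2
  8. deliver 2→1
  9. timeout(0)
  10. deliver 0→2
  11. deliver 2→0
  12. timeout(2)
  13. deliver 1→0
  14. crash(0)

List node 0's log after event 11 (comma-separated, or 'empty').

empty

1. timeout(1):  <1:cand t1 ->
2. deliver 1→2:  <2:foll t1 ->
3. deliver 2→1:  <1:lead t1 ->
4. deliver 1→0:  <0:foll t1 ->
5. deliver 0→1:  nop
6. propose(1,'x'):  <1:lead t1 x>
7. deliver 1→2:  <2:foll t1 x>
8. deliver 2→1:  nop
9. timeout(0):  <0:cand t2 ->
10. deliver 0→2:  <2:foll t2 x>
11. deliver 2→0:  <0:lead t2 ->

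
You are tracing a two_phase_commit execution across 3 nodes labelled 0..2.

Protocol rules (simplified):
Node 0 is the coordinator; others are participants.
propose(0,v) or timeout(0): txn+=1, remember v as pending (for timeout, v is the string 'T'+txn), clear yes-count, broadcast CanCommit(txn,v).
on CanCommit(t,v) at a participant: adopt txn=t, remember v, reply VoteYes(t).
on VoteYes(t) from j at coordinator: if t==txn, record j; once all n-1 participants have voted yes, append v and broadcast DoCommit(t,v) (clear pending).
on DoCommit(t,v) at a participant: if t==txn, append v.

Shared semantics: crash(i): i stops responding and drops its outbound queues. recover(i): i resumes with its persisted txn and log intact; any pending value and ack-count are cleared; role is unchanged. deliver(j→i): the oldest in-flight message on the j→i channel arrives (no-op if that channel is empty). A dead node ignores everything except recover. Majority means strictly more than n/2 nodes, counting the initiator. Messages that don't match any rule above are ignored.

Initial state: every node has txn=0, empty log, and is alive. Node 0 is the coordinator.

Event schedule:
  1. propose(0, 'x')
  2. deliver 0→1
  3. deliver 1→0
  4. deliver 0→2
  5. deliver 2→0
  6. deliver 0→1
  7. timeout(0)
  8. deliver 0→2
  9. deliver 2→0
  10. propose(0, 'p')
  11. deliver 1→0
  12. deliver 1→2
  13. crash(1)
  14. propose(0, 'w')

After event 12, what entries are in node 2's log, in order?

x

e1 propose(0,'x'): 0[coor,t=1,-]
e2 deliver 0→1: 1[part,t=1,-]
e3 deliver 1→0: ·
e4 deliver 0→2: 2[part,t=1,-]
e5 deliver 2→0: 0[coor,t=1,x]
e6 deliver 0→1: 1[part,t=1,x]
e7 timeout(0): 0[coor,t=2,x]
e8 deliver 0→2: 2[part,t=1,x]
e9 deliver 2→0: ·
e10 propose(0,'p'): 0[coor,t=3,x]
e11 deliver 1→0: ·
e12 deliver 1→2: ·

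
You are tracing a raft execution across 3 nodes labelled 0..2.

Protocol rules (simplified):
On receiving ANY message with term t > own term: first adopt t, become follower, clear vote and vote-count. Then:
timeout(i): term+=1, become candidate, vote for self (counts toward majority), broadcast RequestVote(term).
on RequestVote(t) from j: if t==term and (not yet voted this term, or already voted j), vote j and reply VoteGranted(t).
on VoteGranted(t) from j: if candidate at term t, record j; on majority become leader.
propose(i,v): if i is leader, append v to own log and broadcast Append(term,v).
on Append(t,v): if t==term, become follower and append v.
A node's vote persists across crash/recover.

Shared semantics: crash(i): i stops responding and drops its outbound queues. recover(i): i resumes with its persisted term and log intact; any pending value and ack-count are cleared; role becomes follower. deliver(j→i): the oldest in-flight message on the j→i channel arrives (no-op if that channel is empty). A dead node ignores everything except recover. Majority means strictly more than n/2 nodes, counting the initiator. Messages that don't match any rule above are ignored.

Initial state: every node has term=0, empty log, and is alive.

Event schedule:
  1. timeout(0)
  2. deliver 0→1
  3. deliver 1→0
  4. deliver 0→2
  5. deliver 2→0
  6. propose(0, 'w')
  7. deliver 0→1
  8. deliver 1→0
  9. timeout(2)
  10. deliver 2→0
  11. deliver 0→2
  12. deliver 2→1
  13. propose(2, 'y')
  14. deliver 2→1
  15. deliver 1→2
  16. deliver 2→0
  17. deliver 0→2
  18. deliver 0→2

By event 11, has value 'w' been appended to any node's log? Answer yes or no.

e1 timeout(0): 0[cand,t=1,-]
e2 deliver 0→1: 1[foll,t=1,-]
e3 deliver 1→0: 0[lead,t=1,-]
e4 deliver 0→2: 2[foll,t=1,-]
e5 deliver 2→0: ·
e6 propose(0,'w'): 0[lead,t=1,w]
e7 deliver 0→1: 1[foll,t=1,w]
e8 deliver 1→0: ·
e9 timeout(2): 2[cand,t=2,-]
e10 deliver 2→0: 0[foll,t=2,w]
e11 deliver 0→2: ·

yes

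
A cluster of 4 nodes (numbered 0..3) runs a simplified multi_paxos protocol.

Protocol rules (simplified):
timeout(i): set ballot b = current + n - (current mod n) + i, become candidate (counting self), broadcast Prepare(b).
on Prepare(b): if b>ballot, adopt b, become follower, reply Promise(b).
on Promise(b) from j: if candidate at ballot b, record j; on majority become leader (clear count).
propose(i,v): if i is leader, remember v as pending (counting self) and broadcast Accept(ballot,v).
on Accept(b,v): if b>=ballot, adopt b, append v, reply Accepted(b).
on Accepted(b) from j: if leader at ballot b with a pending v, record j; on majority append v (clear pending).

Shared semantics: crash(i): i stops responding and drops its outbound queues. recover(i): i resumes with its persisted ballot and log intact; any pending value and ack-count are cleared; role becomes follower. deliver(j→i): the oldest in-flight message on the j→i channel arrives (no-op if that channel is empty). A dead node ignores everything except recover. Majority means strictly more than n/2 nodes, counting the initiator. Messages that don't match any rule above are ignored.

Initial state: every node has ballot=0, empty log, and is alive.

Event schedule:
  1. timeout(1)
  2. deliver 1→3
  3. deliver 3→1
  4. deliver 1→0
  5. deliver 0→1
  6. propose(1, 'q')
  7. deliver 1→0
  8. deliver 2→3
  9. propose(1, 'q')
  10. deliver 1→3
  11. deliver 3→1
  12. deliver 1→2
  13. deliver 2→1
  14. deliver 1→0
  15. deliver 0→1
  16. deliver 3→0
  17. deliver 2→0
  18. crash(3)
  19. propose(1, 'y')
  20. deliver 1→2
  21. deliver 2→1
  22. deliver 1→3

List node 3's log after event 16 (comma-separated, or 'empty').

after 1 — timeout(1): n1:cand/b5/[-]
after 2 — deliver 1→3: n3:foll/b5/[-]
after 3 — deliver 3→1: ·
after 4 — deliver 1→0: n0:foll/b5/[-]
after 5 — deliver 0→1: n1:lead/b5/[-]
after 6 — propose(1,'q'): ·
after 7 — deliver 1→0: n0:foll/b5/[q]
after 8 — deliver 2→3: ·
after 9 — propose(1,'q'): ·
after 10 — deliver 1→3: n3:foll/b5/[q]
after 11 — deliver 3→1: ·
after 12 — deliver 1→2: n2:foll/b5/[-]
after 13 — deliver 2→1: ·
after 14 — deliver 1→0: n0:foll/b5/[q,q]
after 15 — deliver 0→1: n1:lead/b5/[q]
after 16 — deliver 3→0: ·

q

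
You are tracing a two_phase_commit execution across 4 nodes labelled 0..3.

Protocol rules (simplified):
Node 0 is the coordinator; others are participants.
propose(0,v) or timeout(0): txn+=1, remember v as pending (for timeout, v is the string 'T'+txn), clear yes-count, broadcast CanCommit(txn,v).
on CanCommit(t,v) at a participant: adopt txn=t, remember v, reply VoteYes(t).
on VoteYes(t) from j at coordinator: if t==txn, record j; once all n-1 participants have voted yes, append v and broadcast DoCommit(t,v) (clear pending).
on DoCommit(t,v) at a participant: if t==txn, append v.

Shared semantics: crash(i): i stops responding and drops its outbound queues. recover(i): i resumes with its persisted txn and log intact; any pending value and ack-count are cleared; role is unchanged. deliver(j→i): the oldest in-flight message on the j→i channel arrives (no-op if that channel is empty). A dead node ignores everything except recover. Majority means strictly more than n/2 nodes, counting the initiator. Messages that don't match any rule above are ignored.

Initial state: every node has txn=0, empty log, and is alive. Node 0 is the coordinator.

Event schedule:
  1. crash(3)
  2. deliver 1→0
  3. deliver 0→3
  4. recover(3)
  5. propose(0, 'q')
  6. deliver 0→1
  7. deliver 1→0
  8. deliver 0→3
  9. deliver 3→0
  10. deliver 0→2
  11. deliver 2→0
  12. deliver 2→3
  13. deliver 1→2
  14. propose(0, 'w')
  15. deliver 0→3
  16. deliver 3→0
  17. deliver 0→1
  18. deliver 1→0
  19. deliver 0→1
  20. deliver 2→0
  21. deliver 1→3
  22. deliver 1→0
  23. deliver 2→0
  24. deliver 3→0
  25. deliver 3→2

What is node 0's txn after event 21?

e1 crash(3): 3[✗part,t=0,-]
e2 deliver 1→0: ·
e3 deliver 0→3: ·
e4 recover(3): 3[part,t=0,-]
e5 propose(0,'q'): 0[coor,t=1,-]
e6 deliver 0→1: 1[part,t=1,-]
e7 deliver 1→0: ·
e8 deliver 0→3: 3[part,t=1,-]
e9 deliver 3→0: ·
e10 deliver 0→2: 2[part,t=1,-]
e11 deliver 2→0: 0[coor,t=1,q]
e12 deliver 2→3: ·
e13 deliver 1→2: ·
e14 propose(0,'w'): 0[coor,t=2,q]
e15 deliver 0→3: 3[part,t=1,q]
e16 deliver 3→0: ·
e17 deliver 0→1: 1[part,t=1,q]
e18 deliver 1→0: ·
e19 deliver 0→1: 1[part,t=2,q]
e20 deliver 2→0: ·
e21 deliver 1→3: ·

2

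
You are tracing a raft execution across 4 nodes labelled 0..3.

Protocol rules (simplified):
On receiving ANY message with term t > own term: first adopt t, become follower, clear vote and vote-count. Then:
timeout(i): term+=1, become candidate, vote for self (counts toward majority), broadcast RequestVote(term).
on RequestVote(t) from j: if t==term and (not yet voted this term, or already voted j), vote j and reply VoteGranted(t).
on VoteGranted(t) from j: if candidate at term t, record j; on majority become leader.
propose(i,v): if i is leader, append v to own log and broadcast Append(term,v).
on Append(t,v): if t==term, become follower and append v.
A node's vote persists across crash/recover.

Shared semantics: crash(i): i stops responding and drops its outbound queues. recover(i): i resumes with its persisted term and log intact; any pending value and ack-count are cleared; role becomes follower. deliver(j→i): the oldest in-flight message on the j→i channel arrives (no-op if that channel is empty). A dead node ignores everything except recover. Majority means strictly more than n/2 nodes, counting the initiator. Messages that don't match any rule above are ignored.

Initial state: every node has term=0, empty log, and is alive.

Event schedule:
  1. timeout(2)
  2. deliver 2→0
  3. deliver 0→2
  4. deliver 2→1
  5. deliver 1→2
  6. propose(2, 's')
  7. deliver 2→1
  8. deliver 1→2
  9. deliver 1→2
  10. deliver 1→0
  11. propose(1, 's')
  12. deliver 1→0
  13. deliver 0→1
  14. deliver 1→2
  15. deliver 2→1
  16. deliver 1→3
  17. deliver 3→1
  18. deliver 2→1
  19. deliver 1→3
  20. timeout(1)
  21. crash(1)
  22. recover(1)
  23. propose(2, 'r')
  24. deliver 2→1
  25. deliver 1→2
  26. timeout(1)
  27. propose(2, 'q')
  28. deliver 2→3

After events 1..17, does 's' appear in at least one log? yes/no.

yes

[1] timeout(2) → N2(cand t1 [-])
[2] deliver 2→0 → N0(foll t1 [-])
[3] deliver 0→2 → ∅
[4] deliver 2→1 → N1(foll t1 [-])
[5] deliver 1→2 → N2(lead t1 [-])
[6] propose(2,'s') → N2(lead t1 [s])
[7] deliver 2→1 → N1(foll t1 [s])
[8] deliver 1→2 → ∅
[9] deliver 1→2 → ∅
[10] deliver 1→0 → ∅
[11] propose(1,'s') → ∅
[12] deliver 1→0 → ∅
[13] deliver 0→1 → ∅
[14] deliver 1→2 → ∅
[15] deliver 2→1 → ∅
[16] deliver 1→3 → ∅
[17] deliver 3→1 → ∅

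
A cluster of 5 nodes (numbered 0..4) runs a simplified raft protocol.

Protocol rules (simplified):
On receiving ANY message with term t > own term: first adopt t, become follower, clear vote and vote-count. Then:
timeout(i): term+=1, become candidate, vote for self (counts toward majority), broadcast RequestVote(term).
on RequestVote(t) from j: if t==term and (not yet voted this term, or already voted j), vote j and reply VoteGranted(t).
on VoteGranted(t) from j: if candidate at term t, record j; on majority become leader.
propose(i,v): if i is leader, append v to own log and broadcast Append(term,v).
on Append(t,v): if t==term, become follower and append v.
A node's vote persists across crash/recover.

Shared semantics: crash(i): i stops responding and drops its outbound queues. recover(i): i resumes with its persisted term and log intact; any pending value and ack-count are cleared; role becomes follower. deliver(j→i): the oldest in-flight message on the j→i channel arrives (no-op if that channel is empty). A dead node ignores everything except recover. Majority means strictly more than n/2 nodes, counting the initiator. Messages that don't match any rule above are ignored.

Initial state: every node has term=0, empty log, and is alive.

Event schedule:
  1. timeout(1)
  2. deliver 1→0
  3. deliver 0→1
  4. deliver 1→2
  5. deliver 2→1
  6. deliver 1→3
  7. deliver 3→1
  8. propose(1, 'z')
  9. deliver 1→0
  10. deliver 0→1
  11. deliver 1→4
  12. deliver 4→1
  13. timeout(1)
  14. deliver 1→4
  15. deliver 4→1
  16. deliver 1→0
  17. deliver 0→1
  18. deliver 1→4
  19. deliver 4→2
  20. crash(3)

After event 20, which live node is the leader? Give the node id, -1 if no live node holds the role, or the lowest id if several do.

-1

[1] timeout(1) → N1(cand t1 [-])
[2] deliver 1→0 → N0(foll t1 [-])
[3] deliver 0→1 → ∅
[4] deliver 1→2 → N2(foll t1 [-])
[5] deliver 2→1 → N1(lead t1 [-])
[6] deliver 1→3 → N3(foll t1 [-])
[7] deliver 3→1 → ∅
[8] propose(1,'z') → N1(lead t1 [z])
[9] deliver 1→0 → N0(foll t1 [z])
[10] deliver 0→1 → ∅
[11] deliver 1→4 → N4(foll t1 [-])
[12] deliver 4→1 → ∅
[13] timeout(1) → N1(cand t2 [z])
[14] deliver 1→4 → N4(foll t1 [z])
[15] deliver 4→1 → ∅
[16] deliver 1→0 → N0(foll t2 [z])
[17] deliver 0→1 → ∅
[18] deliver 1→4 → N4(foll t2 [z])
[19] deliver 4→2 → ∅
[20] crash(3) → N3(✗foll t1 [-])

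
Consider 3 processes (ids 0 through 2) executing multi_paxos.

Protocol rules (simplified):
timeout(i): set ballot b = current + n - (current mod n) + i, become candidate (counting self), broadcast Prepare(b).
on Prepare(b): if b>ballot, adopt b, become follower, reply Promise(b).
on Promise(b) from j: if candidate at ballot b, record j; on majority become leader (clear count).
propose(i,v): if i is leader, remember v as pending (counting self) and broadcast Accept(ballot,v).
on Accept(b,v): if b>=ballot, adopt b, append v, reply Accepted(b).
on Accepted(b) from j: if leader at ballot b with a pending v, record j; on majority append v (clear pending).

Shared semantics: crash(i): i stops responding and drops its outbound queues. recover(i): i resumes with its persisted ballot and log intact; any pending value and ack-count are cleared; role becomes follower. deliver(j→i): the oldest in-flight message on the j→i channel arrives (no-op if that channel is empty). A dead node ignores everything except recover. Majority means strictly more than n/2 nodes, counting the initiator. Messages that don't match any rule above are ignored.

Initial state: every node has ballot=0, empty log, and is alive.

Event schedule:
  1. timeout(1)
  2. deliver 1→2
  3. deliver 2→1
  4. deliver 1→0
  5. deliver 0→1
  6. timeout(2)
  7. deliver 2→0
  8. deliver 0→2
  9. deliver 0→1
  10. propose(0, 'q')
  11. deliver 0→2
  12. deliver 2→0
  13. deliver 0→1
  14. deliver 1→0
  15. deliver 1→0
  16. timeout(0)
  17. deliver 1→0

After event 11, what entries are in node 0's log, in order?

empty

step 1 timeout(1): 1={cand,b=4,log=-}
step 2 deliver 1→2: 2={foll,b=4,log=-}
step 3 deliver 2→1: 1={lead,b=4,log=-}
step 4 deliver 1→0: 0={foll,b=4,log=-}
step 5 deliver 0→1: —
step 6 timeout(2): 2={cand,b=8,log=-}
step 7 deliver 2→0: 0={foll,b=8,log=-}
step 8 deliver 0→2: 2={lead,b=8,log=-}
step 9 deliver 0→1: —
step 10 propose(0,'q'): —
step 11 deliver 0→2: —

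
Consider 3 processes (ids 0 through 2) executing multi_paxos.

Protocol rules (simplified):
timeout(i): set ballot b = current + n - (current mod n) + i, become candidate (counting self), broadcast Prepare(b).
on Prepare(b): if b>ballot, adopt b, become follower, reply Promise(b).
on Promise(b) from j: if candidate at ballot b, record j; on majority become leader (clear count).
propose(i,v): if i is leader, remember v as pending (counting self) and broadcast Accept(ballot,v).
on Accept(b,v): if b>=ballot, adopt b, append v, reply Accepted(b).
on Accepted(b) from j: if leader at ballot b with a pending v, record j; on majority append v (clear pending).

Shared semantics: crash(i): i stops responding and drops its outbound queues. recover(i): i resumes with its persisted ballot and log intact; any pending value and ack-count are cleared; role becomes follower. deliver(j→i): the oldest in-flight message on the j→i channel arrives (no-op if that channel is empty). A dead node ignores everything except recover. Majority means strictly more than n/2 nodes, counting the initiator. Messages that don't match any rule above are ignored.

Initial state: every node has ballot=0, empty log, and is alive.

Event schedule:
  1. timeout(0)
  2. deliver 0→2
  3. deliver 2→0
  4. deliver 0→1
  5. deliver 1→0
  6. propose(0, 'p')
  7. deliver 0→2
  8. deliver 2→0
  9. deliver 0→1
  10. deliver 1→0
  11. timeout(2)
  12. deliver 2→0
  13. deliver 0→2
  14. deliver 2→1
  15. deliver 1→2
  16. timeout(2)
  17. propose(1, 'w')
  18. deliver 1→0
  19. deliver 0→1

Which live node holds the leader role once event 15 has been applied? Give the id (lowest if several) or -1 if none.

2

[1] timeout(0) → N0(cand b3 [-])
[2] deliver 0→2 → N2(foll b3 [-])
[3] deliver 2→0 → N0(lead b3 [-])
[4] deliver 0→1 → N1(foll b3 [-])
[5] deliver 1→0 → ∅
[6] propose(0,'p') → ∅
[7] deliver 0→2 → N2(foll b3 [p])
[8] deliver 2→0 → N0(lead b3 [p])
[9] deliver 0→1 → N1(foll b3 [p])
[10] deliver 1→0 → ∅
[11] timeout(2) → N2(cand b8 [p])
[12] deliver 2→0 → N0(foll b8 [p])
[13] deliver 0→2 → N2(lead b8 [p])
[14] deliver 2→1 → N1(foll b8 [p])
[15] deliver 1→2 → ∅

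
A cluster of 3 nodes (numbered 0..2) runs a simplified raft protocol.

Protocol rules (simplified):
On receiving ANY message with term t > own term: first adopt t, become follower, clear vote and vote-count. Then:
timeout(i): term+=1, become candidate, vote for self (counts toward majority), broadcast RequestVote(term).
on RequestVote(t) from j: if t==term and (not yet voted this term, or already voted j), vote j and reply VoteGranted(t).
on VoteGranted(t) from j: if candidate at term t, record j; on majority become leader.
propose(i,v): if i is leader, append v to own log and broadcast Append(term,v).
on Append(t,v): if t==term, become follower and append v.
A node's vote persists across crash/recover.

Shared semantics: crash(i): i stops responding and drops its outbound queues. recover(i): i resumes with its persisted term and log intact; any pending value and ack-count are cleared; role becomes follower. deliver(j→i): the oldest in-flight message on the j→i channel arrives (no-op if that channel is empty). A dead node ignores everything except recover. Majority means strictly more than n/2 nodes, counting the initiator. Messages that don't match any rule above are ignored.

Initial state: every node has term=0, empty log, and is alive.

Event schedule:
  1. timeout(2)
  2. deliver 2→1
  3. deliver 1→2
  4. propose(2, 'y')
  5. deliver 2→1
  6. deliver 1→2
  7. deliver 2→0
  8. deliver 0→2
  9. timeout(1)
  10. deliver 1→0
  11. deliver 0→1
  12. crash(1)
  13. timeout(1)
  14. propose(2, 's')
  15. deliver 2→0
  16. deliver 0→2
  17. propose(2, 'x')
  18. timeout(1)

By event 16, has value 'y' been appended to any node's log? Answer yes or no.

1. timeout(2):  <2:cand t1 ->
2. deliver 2→1:  <1:foll t1 ->
3. deliver 1→2:  <2:lead t1 ->
4. propose(2,'y'):  <2:lead t1 y>
5. deliver 2→1:  <1:foll t1 y>
6. deliver 1→2:  nop
7. deliver 2→0:  <0:foll t1 ->
8. deliver 0→2:  nop
9. timeout(1):  <1:cand t2 y>
10. deliver 1→0:  <0:foll t2 ->
11. deliver 0→1:  <1:lead t2 y>
12. crash(1):  <1:✗lead t2 y>
13. timeout(1):  nop
14. propose(2,'s'):  <2:lead t1 y,s>
15. deliver 2→0:  nop
16. deliver 0→2:  nop

yes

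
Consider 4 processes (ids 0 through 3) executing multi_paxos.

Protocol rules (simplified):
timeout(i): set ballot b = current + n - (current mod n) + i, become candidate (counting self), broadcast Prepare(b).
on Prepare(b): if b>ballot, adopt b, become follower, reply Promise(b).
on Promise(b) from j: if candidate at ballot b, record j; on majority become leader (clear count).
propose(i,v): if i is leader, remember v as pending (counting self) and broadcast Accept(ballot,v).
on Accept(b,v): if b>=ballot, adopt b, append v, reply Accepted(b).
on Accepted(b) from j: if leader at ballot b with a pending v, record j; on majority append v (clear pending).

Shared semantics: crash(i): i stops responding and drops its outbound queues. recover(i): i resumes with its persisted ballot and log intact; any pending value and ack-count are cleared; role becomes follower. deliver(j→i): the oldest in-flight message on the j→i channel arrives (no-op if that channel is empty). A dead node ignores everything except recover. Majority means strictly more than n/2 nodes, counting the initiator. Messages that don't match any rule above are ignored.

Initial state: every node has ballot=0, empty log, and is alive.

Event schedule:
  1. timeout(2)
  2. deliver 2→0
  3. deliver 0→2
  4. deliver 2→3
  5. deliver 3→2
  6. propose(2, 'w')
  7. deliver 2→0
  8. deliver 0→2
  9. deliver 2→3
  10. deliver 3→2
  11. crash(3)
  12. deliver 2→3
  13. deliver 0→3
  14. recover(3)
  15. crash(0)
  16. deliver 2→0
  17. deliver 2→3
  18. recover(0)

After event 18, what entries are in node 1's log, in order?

empty

[1] timeout(2) → N2(cand b6 [-])
[2] deliver 2→0 → N0(foll b6 [-])
[3] deliver 0→2 → ∅
[4] deliver 2→3 → N3(foll b6 [-])
[5] deliver 3→2 → N2(lead b6 [-])
[6] propose(2,'w') → ∅
[7] deliver 2→0 → N0(foll b6 [w])
[8] deliver 0→2 → ∅
[9] deliver 2→3 → N3(foll b6 [w])
[10] deliver 3→2 → N2(lead b6 [w])
[11] crash(3) → N3(✗foll b6 [w])
[12] deliver 2→3 → ∅
[13] deliver 0→3 → ∅
[14] recover(3) → N3(foll b6 [w])
[15] crash(0) → N0(✗foll b6 [w])
[16] deliver 2→0 → ∅
[17] deliver 2→3 → ∅
[18] recover(0) → N0(foll b6 [w])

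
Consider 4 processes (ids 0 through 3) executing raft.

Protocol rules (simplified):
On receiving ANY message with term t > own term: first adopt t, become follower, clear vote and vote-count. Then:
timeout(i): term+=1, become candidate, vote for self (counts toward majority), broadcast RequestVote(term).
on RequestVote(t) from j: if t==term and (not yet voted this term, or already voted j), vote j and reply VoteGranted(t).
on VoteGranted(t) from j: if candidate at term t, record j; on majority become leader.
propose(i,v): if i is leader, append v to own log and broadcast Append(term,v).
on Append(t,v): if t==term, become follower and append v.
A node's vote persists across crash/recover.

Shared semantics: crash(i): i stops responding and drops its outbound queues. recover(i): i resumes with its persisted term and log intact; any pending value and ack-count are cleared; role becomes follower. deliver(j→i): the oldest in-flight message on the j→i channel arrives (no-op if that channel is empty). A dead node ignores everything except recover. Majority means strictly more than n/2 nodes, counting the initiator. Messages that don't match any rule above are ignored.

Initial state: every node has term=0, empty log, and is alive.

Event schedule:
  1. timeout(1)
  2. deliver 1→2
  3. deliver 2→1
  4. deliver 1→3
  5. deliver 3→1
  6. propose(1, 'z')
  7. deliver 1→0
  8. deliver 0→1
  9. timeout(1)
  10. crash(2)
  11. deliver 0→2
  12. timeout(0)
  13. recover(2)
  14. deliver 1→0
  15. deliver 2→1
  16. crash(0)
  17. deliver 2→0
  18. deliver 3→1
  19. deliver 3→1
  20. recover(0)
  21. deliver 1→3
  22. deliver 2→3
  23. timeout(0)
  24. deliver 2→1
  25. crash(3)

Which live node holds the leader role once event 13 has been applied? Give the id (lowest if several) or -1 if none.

e1 timeout(1): 1[cand,t=1,-]
e2 deliver 1→2: 2[foll,t=1,-]
e3 deliver 2→1: ·
e4 deliver 1→3: 3[foll,t=1,-]
e5 deliver 3→1: 1[lead,t=1,-]
e6 propose(1,'z'): 1[lead,t=1,z]
e7 deliver 1→0: 0[foll,t=1,-]
e8 deliver 0→1: ·
e9 timeout(1): 1[cand,t=2,z]
e10 crash(2): 2[✗foll,t=1,-]
e11 deliver 0→2: ·
e12 timeout(0): 0[cand,t=2,-]
e13 recover(2): 2[foll,t=1,-]

-1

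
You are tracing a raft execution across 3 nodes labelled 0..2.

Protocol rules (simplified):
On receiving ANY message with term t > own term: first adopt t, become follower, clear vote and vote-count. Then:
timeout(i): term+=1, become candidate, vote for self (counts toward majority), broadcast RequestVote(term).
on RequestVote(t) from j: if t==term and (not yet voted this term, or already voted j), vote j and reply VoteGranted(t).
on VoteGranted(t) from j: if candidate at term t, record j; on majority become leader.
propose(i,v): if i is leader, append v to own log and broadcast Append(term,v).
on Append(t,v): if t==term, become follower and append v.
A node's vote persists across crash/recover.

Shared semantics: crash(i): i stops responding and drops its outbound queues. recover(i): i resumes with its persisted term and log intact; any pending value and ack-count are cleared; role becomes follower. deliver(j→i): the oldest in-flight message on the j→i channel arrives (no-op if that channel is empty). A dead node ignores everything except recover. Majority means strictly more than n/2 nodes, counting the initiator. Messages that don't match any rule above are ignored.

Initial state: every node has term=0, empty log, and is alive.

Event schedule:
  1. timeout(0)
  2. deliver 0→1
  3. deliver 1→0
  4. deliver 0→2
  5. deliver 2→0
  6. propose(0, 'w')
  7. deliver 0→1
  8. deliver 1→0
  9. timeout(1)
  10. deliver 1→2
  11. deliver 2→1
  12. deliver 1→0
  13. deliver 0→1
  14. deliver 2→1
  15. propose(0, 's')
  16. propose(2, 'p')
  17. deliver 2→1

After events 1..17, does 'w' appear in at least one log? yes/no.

yes

step 1 timeout(0): 0={cand,t=1,log=-}
step 2 deliver 0→1: 1={foll,t=1,log=-}
step 3 deliver 1→0: 0={lead,t=1,log=-}
step 4 deliver 0→2: 2={foll,t=1,log=-}
step 5 deliver 2→0: —
step 6 propose(0,'w'): 0={lead,t=1,log=w}
step 7 deliver 0→1: 1={foll,t=1,log=w}
step 8 deliver 1→0: —
step 9 timeout(1): 1={cand,t=2,log=w}
step 10 deliver 1→2: 2={foll,t=2,log=-}
step 11 deliver 2→1: 1={lead,t=2,log=w}
step 12 deliver 1→0: 0={foll,t=2,log=w}
step 13 deliver 0→1: —
step 14 deliver 2→1: —
step 15 propose(0,'s'): —
step 16 propose(2,'p'): —
step 17 deliver 2→1: —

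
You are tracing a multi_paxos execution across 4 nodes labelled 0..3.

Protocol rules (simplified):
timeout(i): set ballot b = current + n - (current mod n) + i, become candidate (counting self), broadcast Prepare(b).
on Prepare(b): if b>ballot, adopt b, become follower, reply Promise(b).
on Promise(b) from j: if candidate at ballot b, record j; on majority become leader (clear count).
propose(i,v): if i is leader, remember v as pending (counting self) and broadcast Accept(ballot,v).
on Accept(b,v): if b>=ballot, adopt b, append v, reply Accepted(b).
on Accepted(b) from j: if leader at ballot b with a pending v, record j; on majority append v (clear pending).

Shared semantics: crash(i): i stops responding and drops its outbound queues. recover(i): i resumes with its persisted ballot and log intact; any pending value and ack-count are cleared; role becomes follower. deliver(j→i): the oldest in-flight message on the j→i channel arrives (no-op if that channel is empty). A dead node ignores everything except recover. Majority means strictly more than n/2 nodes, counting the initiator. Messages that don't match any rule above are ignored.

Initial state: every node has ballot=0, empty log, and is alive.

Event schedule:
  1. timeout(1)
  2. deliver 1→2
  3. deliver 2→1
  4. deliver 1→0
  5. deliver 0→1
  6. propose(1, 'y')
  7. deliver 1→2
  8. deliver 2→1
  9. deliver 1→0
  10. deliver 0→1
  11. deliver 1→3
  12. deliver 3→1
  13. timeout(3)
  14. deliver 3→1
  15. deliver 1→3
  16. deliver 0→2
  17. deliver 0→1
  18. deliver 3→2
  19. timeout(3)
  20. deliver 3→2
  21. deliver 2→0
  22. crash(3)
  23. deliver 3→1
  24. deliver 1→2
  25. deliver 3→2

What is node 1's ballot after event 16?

11

e1 timeout(1): 1[cand,b=5,-]
e2 deliver 1→2: 2[foll,b=5,-]
e3 deliver 2→1: ·
e4 deliver 1→0: 0[foll,b=5,-]
e5 deliver 0→1: 1[lead,b=5,-]
e6 propose(1,'y'): ·
e7 deliver 1→2: 2[foll,b=5,y]
e8 deliver 2→1: ·
e9 deliver 1→0: 0[foll,b=5,y]
e10 deliver 0→1: 1[lead,b=5,y]
e11 deliver 1→3: 3[foll,b=5,-]
e12 deliver 3→1: ·
e13 timeout(3): 3[cand,b=11,-]
e14 deliver 3→1: 1[foll,b=11,y]
e15 deliver 1→3: ·
e16 deliver 0→2: ·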